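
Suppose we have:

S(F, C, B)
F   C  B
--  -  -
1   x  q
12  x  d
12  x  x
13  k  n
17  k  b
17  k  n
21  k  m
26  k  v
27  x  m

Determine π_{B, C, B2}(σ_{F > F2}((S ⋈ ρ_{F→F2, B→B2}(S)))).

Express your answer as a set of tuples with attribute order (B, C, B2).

ρ[F→F2, B→B2]: schema becomes (F2, C, B2); tuples unchanged.
S ⋈ ρ_{F→F2, B→B2}(S) (natural join on C): {(1, x, q, 1, q), (1, x, q, 12, d), (1, x, q, 12, x), (1, x, q, 27, m), (12, x, d, 1, q), (12, x, d, 12, d), (12, x, d, 12, x), (12, x, d, 27, m), (12, x, x, 1, q), (12, x, x, 12, d), (12, x, x, 12, x), (12, x, x, 27, m), (13, k, n, 13, n), (13, k, n, 17, b), (13, k, n, 17, n), (13, k, n, 21, m), (13, k, n, 26, v), (17, k, b, 13, n), (17, k, b, 17, b), (17, k, b, 17, n), (17, k, b, 21, m), (17, k, b, 26, v), (17, k, n, 13, n), (17, k, n, 17, b), (17, k, n, 17, n), (17, k, n, 21, m), (17, k, n, 26, v), (21, k, m, 13, n), (21, k, m, 17, b), (21, k, m, 17, n), (21, k, m, 21, m), (21, k, m, 26, v), (26, k, v, 13, n), (26, k, v, 17, b), (26, k, v, 17, n), (26, k, v, 21, m), (26, k, v, 26, v), (27, x, m, 1, q), (27, x, m, 12, d), (27, x, m, 12, x), (27, x, m, 27, m)}
Selection F > F2: {(12, x, d, 1, q), (12, x, x, 1, q), (17, k, b, 13, n), (17, k, n, 13, n), (21, k, m, 13, n), (21, k, m, 17, b), (21, k, m, 17, n), (26, k, v, 13, n), (26, k, v, 17, b), (26, k, v, 17, n), (26, k, v, 21, m), (27, x, m, 1, q), (27, x, m, 12, d), (27, x, m, 12, x)}
π_{B, C, B2} gives {(b, k, n), (d, x, q), (m, k, b), (m, k, n), (m, x, d), (m, x, q), (m, x, x), (n, k, n), (v, k, b), (v, k, m), (v, k, n), (x, x, q)} (2 duplicate(s) eliminated).

{(b, k, n), (d, x, q), (m, k, b), (m, k, n), (m, x, d), (m, x, q), (m, x, x), (n, k, n), (v, k, b), (v, k, m), (v, k, n), (x, x, q)}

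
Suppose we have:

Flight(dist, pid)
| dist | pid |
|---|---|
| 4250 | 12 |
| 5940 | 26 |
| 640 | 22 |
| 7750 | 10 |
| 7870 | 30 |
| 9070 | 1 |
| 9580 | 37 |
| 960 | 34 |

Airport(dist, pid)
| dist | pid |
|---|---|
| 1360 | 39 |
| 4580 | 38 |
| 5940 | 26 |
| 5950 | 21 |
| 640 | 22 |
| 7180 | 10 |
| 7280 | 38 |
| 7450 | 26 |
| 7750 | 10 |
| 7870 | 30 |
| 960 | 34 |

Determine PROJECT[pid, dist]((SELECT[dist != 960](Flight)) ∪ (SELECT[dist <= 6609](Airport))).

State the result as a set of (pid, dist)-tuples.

Apply σ_{dist != 960}; surviving tuples: {(4250, 12), (5940, 26), (640, 22), (7750, 10), (7870, 30), (9070, 1), (9580, 37)}
Apply σ_{dist <= 6609}; surviving tuples: {(1360, 39), (4580, 38), (5940, 26), (5950, 21), (640, 22), (960, 34)}
Set union of the two operands is {(1360, 39), (4250, 12), (4580, 38), (5940, 26), (5950, 21), (640, 22), (7750, 10), (7870, 30), (9070, 1), (9580, 37), (960, 34)}.
Keep only column(s) pid, dist: {(1, 9070), (10, 7750), (12, 4250), (21, 5950), (22, 640), (26, 5940), (30, 7870), (34, 960), (37, 9580), (38, 4580), (39, 1360)}

{(1, 9070), (10, 7750), (12, 4250), (21, 5950), (22, 640), (26, 5940), (30, 7870), (34, 960), (37, 9580), (38, 4580), (39, 1360)}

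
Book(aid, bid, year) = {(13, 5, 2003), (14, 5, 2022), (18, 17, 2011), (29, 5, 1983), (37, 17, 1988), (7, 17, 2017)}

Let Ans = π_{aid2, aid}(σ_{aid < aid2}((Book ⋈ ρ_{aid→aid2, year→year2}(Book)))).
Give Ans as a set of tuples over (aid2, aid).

{(14, 13), (18, 7), (29, 13), (29, 14), (37, 18), (37, 7)}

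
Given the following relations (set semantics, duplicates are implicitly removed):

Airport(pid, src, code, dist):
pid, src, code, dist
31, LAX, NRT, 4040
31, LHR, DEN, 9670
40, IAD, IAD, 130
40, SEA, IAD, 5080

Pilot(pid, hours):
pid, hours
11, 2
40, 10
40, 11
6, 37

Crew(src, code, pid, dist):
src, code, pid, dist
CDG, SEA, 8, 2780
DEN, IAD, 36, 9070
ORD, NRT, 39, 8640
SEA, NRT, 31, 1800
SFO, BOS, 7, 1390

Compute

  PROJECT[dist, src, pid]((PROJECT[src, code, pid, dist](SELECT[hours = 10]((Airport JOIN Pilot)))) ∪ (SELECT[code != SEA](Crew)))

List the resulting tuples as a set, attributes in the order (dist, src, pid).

Natural join on pid: {(40, IAD, IAD, 130, 10), (40, IAD, IAD, 130, 11), (40, SEA, IAD, 5080, 10), (40, SEA, IAD, 5080, 11)}
Apply σ_{hours = 10}; surviving tuples: {(40, IAD, IAD, 130, 10), (40, SEA, IAD, 5080, 10)}
Projecting to src, code, pid, dist: {(IAD, IAD, 40, 130), (SEA, IAD, 40, 5080)}
Apply σ_{code != SEA}; surviving tuples: {(DEN, IAD, 36, 9070), (ORD, NRT, 39, 8640), (SEA, NRT, 31, 1800), (SFO, BOS, 7, 1390)}
Union: {(IAD, IAD, 40, 130), (SEA, IAD, 40, 5080)} with {(DEN, IAD, 36, 9070), (ORD, NRT, 39, 8640), (SEA, NRT, 31, 1800), (SFO, BOS, 7, 1390)} → {(DEN, IAD, 36, 9070), (IAD, IAD, 40, 130), (ORD, NRT, 39, 8640), (SEA, IAD, 40, 5080), (SEA, NRT, 31, 1800), (SFO, BOS, 7, 1390)}
Projecting to dist, src, pid: {(130, IAD, 40), (1390, SFO, 7), (1800, SEA, 31), (5080, SEA, 40), (8640, ORD, 39), (9070, DEN, 36)}

{(130, IAD, 40), (1390, SFO, 7), (1800, SEA, 31), (5080, SEA, 40), (8640, ORD, 39), (9070, DEN, 36)}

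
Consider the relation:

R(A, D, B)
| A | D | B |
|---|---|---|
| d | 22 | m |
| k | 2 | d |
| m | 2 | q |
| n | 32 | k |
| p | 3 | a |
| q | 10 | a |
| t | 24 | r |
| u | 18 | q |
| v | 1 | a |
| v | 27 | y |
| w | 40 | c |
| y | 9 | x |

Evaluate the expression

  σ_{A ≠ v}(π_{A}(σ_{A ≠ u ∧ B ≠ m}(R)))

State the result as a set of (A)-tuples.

{k, m, n, p, q, t, w, y}

σ[A ≠ u ∧ B ≠ m]: keep tuples satisfying A ≠ u ∧ B ≠ m → {(k, 2, d), (m, 2, q), (n, 32, k), (p, 3, a), (q, 10, a), (t, 24, r), (v, 1, a), (v, 27, y), (w, 40, c), (y, 9, x)}
Keep only column(s) A (1 duplicate(s) eliminated): {k, m, n, p, q, t, v, w, y}
σ[A ≠ v]: keep tuples satisfying A ≠ v → {k, m, n, p, q, t, w, y}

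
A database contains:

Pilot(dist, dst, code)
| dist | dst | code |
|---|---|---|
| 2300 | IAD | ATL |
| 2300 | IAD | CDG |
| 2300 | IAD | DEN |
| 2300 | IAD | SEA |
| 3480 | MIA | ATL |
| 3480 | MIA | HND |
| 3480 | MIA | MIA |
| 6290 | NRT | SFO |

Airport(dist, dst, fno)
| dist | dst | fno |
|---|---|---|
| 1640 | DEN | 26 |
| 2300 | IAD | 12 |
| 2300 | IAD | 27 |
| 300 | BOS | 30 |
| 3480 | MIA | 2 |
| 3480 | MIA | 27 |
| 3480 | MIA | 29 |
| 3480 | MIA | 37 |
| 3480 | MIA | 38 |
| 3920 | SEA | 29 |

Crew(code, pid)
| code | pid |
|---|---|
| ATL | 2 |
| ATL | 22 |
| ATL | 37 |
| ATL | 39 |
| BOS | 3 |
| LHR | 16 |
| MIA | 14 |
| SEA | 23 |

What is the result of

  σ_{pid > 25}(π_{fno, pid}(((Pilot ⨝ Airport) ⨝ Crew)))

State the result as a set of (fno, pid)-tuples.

{(12, 37), (12, 39), (2, 37), (2, 39), (27, 37), (27, 39), (29, 37), (29, 39), (37, 37), (37, 39), (38, 37), (38, 39)}

Pilot ⋈ Airport (natural join on dist, dst): {(2300, IAD, ATL, 12), (2300, IAD, ATL, 27), (2300, IAD, CDG, 12), (2300, IAD, CDG, 27), (2300, IAD, DEN, 12), (2300, IAD, DEN, 27), (2300, IAD, SEA, 12), (2300, IAD, SEA, 27), (3480, MIA, ATL, 2), (3480, MIA, ATL, 27), (3480, MIA, ATL, 29), (3480, MIA, ATL, 37), (3480, MIA, ATL, 38), (3480, MIA, HND, 2), (3480, MIA, HND, 27), (3480, MIA, HND, 29), (3480, MIA, HND, 37), (3480, MIA, HND, 38), (3480, MIA, MIA, 2), (3480, MIA, MIA, 27), (3480, MIA, MIA, 29), (3480, MIA, MIA, 37), (3480, MIA, MIA, 38)}
(Pilot ⨝ Airport) ⋈ Crew (natural join on code): {(2300, IAD, ATL, 12, 2), (2300, IAD, ATL, 12, 22), (2300, IAD, ATL, 12, 37), (2300, IAD, ATL, 12, 39), (2300, IAD, ATL, 27, 2), (2300, IAD, ATL, 27, 22), (2300, IAD, ATL, 27, 37), (2300, IAD, ATL, 27, 39), (2300, IAD, SEA, 12, 23), (2300, IAD, SEA, 27, 23), (3480, MIA, ATL, 2, 2), (3480, MIA, ATL, 2, 22), (3480, MIA, ATL, 2, 37), (3480, MIA, ATL, 2, 39), (3480, MIA, ATL, 27, 2), (3480, MIA, ATL, 27, 22), (3480, MIA, ATL, 27, 37), (3480, MIA, ATL, 27, 39), (3480, MIA, ATL, 29, 2), (3480, MIA, ATL, 29, 22), (3480, MIA, ATL, 29, 37), (3480, MIA, ATL, 29, 39), (3480, MIA, ATL, 37, 2), (3480, MIA, ATL, 37, 22), (3480, MIA, ATL, 37, 37), (3480, MIA, ATL, 37, 39), (3480, MIA, ATL, 38, 2), (3480, MIA, ATL, 38, 22), (3480, MIA, ATL, 38, 37), (3480, MIA, ATL, 38, 39), (3480, MIA, MIA, 2, 14), (3480, MIA, MIA, 27, 14), (3480, MIA, MIA, 29, 14), (3480, MIA, MIA, 37, 14), (3480, MIA, MIA, 38, 14)}
Projecting to fno, pid (4 duplicate(s) eliminated): {(12, 2), (12, 22), (12, 23), (12, 37), (12, 39), (2, 14), (2, 2), (2, 22), (2, 37), (2, 39), (27, 14), (27, 2), (27, 22), (27, 23), (27, 37), (27, 39), (29, 14), (29, 2), (29, 22), (29, 37), (29, 39), (37, 14), (37, 2), (37, 22), (37, 37), (37, 39), (38, 14), (38, 2), (38, 22), (38, 37), (38, 39)}
Filtering on pid > 25 leaves {(12, 37), (12, 39), (2, 37), (2, 39), (27, 37), (27, 39), (29, 37), (29, 39), (37, 37), (37, 39), (38, 37), (38, 39)}.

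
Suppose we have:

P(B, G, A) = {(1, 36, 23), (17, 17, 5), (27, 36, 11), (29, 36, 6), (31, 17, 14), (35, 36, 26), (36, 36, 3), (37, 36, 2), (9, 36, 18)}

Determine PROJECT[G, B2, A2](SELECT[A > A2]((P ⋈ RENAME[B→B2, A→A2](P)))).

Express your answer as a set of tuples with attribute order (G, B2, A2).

{(17, 17, 5), (36, 1, 23), (36, 27, 11), (36, 29, 6), (36, 36, 3), (36, 37, 2), (36, 9, 18)}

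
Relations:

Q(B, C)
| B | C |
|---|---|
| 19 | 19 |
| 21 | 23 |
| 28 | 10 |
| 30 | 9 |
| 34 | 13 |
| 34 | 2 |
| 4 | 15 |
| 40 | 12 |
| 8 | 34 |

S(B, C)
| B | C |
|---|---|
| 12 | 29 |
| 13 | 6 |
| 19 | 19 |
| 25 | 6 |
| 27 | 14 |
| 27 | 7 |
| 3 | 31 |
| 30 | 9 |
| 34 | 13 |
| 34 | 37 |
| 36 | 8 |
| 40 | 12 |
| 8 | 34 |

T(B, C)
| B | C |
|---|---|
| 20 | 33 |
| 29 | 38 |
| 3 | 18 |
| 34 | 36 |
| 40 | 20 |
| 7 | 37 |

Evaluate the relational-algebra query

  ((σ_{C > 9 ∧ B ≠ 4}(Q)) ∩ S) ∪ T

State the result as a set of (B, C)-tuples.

{(19, 19), (20, 33), (29, 38), (3, 18), (34, 13), (34, 36), (40, 12), (40, 20), (7, 37), (8, 34)}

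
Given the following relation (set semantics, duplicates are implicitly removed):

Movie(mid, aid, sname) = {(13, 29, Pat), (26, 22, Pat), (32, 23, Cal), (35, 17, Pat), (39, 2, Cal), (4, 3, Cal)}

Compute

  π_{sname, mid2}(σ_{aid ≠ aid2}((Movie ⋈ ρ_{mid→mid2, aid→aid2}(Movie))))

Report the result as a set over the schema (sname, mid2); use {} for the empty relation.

{(Cal, 32), (Cal, 39), (Cal, 4), (Pat, 13), (Pat, 26), (Pat, 35)}

ρ[mid→mid2, aid→aid2]: schema becomes (mid2, aid2, sname); tuples unchanged.
Joining Movie and ρ_{mid→mid2, aid→aid2}(Movie) on sname yields {(13, 29, Pat, 13, 29), (13, 29, Pat, 26, 22), (13, 29, Pat, 35, 17), (26, 22, Pat, 13, 29), (26, 22, Pat, 26, 22), (26, 22, Pat, 35, 17), (32, 23, Cal, 32, 23), (32, 23, Cal, 39, 2), (32, 23, Cal, 4, 3), (35, 17, Pat, 13, 29), (35, 17, Pat, 26, 22), (35, 17, Pat, 35, 17), (39, 2, Cal, 32, 23), (39, 2, Cal, 39, 2), (39, 2, Cal, 4, 3), (4, 3, Cal, 32, 23), (4, 3, Cal, 39, 2), (4, 3, Cal, 4, 3)}.
Selection aid ≠ aid2: {(13, 29, Pat, 26, 22), (13, 29, Pat, 35, 17), (26, 22, Pat, 13, 29), (26, 22, Pat, 35, 17), (32, 23, Cal, 39, 2), (32, 23, Cal, 4, 3), (35, 17, Pat, 13, 29), (35, 17, Pat, 26, 22), (39, 2, Cal, 32, 23), (39, 2, Cal, 4, 3), (4, 3, Cal, 32, 23), (4, 3, Cal, 39, 2)}
Projecting to sname, mid2 (6 duplicate(s) eliminated): {(Cal, 32), (Cal, 39), (Cal, 4), (Pat, 13), (Pat, 26), (Pat, 35)}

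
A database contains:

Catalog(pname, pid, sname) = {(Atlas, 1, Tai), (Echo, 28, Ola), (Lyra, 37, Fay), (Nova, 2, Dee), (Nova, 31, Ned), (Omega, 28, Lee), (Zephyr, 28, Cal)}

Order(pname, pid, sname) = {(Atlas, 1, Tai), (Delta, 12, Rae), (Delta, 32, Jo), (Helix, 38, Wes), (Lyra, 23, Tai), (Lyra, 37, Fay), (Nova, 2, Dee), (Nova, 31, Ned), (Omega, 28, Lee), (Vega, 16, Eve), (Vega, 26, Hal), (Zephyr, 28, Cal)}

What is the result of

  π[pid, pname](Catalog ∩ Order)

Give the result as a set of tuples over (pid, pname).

Set intersection of the two operands is {(Atlas, 1, Tai), (Lyra, 37, Fay), (Nova, 2, Dee), (Nova, 31, Ned), (Omega, 28, Lee), (Zephyr, 28, Cal)}.
π[pid, pname]: project onto (pid, pname) → {(1, Atlas), (2, Nova), (28, Omega), (28, Zephyr), (31, Nova), (37, Lyra)}

{(1, Atlas), (2, Nova), (28, Omega), (28, Zephyr), (31, Nova), (37, Lyra)}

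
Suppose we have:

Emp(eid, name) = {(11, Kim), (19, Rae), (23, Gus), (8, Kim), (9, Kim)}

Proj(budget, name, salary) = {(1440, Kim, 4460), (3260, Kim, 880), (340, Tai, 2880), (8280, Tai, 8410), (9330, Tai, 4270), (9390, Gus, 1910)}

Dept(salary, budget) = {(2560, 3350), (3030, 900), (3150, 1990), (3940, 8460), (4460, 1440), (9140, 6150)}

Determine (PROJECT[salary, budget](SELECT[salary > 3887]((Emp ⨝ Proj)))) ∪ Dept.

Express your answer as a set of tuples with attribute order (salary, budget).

{(2560, 3350), (3030, 900), (3150, 1990), (3940, 8460), (4460, 1440), (9140, 6150)}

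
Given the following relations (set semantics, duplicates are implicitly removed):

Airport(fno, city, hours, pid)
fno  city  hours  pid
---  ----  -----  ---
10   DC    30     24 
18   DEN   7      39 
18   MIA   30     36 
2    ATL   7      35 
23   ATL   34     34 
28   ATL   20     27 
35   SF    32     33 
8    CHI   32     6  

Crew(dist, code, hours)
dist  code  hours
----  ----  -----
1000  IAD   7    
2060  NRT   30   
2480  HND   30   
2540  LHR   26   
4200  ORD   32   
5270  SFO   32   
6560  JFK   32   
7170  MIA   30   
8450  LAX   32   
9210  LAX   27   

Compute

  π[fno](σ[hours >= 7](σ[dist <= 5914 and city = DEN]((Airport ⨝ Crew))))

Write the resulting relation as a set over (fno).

{18}

Airport ⋈ Crew (natural join on hours): {(10, DC, 30, 24, 2060, NRT), (10, DC, 30, 24, 2480, HND), (10, DC, 30, 24, 7170, MIA), (18, DEN, 7, 39, 1000, IAD), (18, MIA, 30, 36, 2060, NRT), (18, MIA, 30, 36, 2480, HND), (18, MIA, 30, 36, 7170, MIA), (2, ATL, 7, 35, 1000, IAD), (35, SF, 32, 33, 4200, ORD), (35, SF, 32, 33, 5270, SFO), (35, SF, 32, 33, 6560, JFK), (35, SF, 32, 33, 8450, LAX), (8, CHI, 32, 6, 4200, ORD), (8, CHI, 32, 6, 5270, SFO), (8, CHI, 32, 6, 6560, JFK), (8, CHI, 32, 6, 8450, LAX)}
Selection dist <= 5914 and city = DEN: {(18, DEN, 7, 39, 1000, IAD)}
Selection hours >= 7: {(18, DEN, 7, 39, 1000, IAD)}
Projecting to fno: {18}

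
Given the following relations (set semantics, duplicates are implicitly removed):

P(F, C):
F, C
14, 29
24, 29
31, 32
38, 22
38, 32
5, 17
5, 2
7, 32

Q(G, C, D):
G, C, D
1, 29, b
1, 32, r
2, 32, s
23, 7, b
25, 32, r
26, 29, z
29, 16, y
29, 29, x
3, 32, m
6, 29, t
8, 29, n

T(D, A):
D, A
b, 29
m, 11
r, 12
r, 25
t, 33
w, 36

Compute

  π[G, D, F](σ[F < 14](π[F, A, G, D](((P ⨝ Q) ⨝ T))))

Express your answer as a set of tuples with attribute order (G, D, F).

{(1, r, 7), (25, r, 7), (3, m, 7)}

P ⋈ Q (natural join on C): {(14, 29, 1, b), (14, 29, 26, z), (14, 29, 29, x), (14, 29, 6, t), (14, 29, 8, n), (24, 29, 1, b), (24, 29, 26, z), (24, 29, 29, x), (24, 29, 6, t), (24, 29, 8, n), (31, 32, 1, r), (31, 32, 2, s), (31, 32, 25, r), (31, 32, 3, m), (38, 32, 1, r), (38, 32, 2, s), (38, 32, 25, r), (38, 32, 3, m), (7, 32, 1, r), (7, 32, 2, s), (7, 32, 25, r), (7, 32, 3, m)}
(P ⨝ Q) ⋈ T (natural join on D): {(14, 29, 1, b, 29), (14, 29, 6, t, 33), (24, 29, 1, b, 29), (24, 29, 6, t, 33), (31, 32, 1, r, 12), (31, 32, 1, r, 25), (31, 32, 25, r, 12), (31, 32, 25, r, 25), (31, 32, 3, m, 11), (38, 32, 1, r, 12), (38, 32, 1, r, 25), (38, 32, 25, r, 12), (38, 32, 25, r, 25), (38, 32, 3, m, 11), (7, 32, 1, r, 12), (7, 32, 1, r, 25), (7, 32, 25, r, 12), (7, 32, 25, r, 25), (7, 32, 3, m, 11)}
Projecting to F, A, G, D: {(14, 29, 1, b), (14, 33, 6, t), (24, 29, 1, b), (24, 33, 6, t), (31, 11, 3, m), (31, 12, 1, r), (31, 12, 25, r), (31, 25, 1, r), (31, 25, 25, r), (38, 11, 3, m), (38, 12, 1, r), (38, 12, 25, r), (38, 25, 1, r), (38, 25, 25, r), (7, 11, 3, m), (7, 12, 1, r), (7, 12, 25, r), (7, 25, 1, r), (7, 25, 25, r)}
Filtering on F < 14 leaves {(7, 11, 3, m), (7, 12, 1, r), (7, 12, 25, r), (7, 25, 1, r), (7, 25, 25, r)}.
Projecting to G, D, F (2 duplicate(s) eliminated): {(1, r, 7), (25, r, 7), (3, m, 7)}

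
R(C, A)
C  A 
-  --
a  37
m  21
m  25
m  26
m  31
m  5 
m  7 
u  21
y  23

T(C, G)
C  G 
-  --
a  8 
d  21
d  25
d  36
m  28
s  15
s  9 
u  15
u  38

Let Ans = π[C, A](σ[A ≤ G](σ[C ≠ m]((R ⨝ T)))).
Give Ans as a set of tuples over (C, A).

Joining R and T on C yields {(a, 37, 8), (m, 21, 28), (m, 25, 28), (m, 26, 28), (m, 31, 28), (m, 5, 28), (m, 7, 28), (u, 21, 15), (u, 21, 38)}.
Filtering on C ≠ m leaves {(a, 37, 8), (u, 21, 15), (u, 21, 38)}.
Filtering on A ≤ G leaves {(u, 21, 38)}.
π_{C, A} gives {(u, 21)}.

{(u, 21)}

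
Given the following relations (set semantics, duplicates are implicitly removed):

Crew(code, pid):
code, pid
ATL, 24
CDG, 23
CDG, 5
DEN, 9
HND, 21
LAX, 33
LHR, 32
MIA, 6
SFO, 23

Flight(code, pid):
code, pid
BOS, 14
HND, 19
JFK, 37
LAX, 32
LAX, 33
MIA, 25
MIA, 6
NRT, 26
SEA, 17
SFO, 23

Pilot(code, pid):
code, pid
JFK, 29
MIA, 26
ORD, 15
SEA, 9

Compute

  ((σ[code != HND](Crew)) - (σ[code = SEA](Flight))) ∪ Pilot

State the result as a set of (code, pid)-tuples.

σ[code != HND]: keep tuples satisfying code != HND → {(ATL, 24), (CDG, 23), (CDG, 5), (DEN, 9), (LAX, 33), (LHR, 32), (MIA, 6), (SFO, 23)}
σ[code = SEA]: keep tuples satisfying code = SEA → {(SEA, 17)}
Taking the difference: {(ATL, 24), (CDG, 23), (CDG, 5), (DEN, 9), (LAX, 33), (LHR, 32), (MIA, 6), (SFO, 23)}
Taking the union: {(ATL, 24), (CDG, 23), (CDG, 5), (DEN, 9), (JFK, 29), (LAX, 33), (LHR, 32), (MIA, 26), (MIA, 6), (ORD, 15), (SEA, 9), (SFO, 23)}

{(ATL, 24), (CDG, 23), (CDG, 5), (DEN, 9), (JFK, 29), (LAX, 33), (LHR, 32), (MIA, 26), (MIA, 6), (ORD, 15), (SEA, 9), (SFO, 23)}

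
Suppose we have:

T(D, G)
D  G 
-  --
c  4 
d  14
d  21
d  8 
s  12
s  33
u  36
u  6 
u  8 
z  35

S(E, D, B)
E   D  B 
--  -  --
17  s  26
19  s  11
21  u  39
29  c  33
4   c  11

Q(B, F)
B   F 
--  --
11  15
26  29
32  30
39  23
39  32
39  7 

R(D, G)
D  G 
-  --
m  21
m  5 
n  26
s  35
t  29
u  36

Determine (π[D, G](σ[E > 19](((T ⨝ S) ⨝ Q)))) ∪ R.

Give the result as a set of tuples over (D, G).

{(m, 21), (m, 5), (n, 26), (s, 35), (t, 29), (u, 36), (u, 6), (u, 8)}

T ⋈ S (natural join on D): {(c, 4, 29, 33), (c, 4, 4, 11), (s, 12, 17, 26), (s, 12, 19, 11), (s, 33, 17, 26), (s, 33, 19, 11), (u, 36, 21, 39), (u, 6, 21, 39), (u, 8, 21, 39)}
(T ⨝ S) ⋈ Q (natural join on B): {(c, 4, 4, 11, 15), (s, 12, 17, 26, 29), (s, 12, 19, 11, 15), (s, 33, 17, 26, 29), (s, 33, 19, 11, 15), (u, 36, 21, 39, 23), (u, 36, 21, 39, 32), (u, 36, 21, 39, 7), (u, 6, 21, 39, 23), (u, 6, 21, 39, 32), (u, 6, 21, 39, 7), (u, 8, 21, 39, 23), (u, 8, 21, 39, 32), (u, 8, 21, 39, 7)}
Selection E > 19: {(u, 36, 21, 39, 23), (u, 36, 21, 39, 32), (u, 36, 21, 39, 7), (u, 6, 21, 39, 23), (u, 6, 21, 39, 32), (u, 6, 21, 39, 7), (u, 8, 21, 39, 23), (u, 8, 21, 39, 32), (u, 8, 21, 39, 7)}
π_{D, G} gives {(u, 36), (u, 6), (u, 8)} (6 duplicate(s) eliminated).
Set union of the two operands is {(m, 21), (m, 5), (n, 26), (s, 35), (t, 29), (u, 36), (u, 6), (u, 8)}.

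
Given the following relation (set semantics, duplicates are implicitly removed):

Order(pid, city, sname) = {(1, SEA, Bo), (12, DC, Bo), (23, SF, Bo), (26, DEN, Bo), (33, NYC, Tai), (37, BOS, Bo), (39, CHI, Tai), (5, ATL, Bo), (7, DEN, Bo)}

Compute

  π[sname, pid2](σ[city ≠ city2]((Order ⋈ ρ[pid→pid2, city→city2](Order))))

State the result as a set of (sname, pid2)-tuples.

ρ[pid→pid2, city→city2]: schema becomes (pid2, city2, sname); tuples unchanged.
Natural join on sname: {(1, SEA, Bo, 1, SEA), (1, SEA, Bo, 12, DC), (1, SEA, Bo, 23, SF), (1, SEA, Bo, 26, DEN), (1, SEA, Bo, 37, BOS), (1, SEA, Bo, 5, ATL), (1, SEA, Bo, 7, DEN), (12, DC, Bo, 1, SEA), (12, DC, Bo, 12, DC), (12, DC, Bo, 23, SF), (12, DC, Bo, 26, DEN), (12, DC, Bo, 37, BOS), (12, DC, Bo, 5, ATL), (12, DC, Bo, 7, DEN), (23, SF, Bo, 1, SEA), (23, SF, Bo, 12, DC), (23, SF, Bo, 23, SF), (23, SF, Bo, 26, DEN), (23, SF, Bo, 37, BOS), (23, SF, Bo, 5, ATL), (23, SF, Bo, 7, DEN), (26, DEN, Bo, 1, SEA), (26, DEN, Bo, 12, DC), (26, DEN, Bo, 23, SF), (26, DEN, Bo, 26, DEN), (26, DEN, Bo, 37, BOS), (26, DEN, Bo, 5, ATL), (26, DEN, Bo, 7, DEN), (33, NYC, Tai, 33, NYC), (33, NYC, Tai, 39, CHI), (37, BOS, Bo, 1, SEA), (37, BOS, Bo, 12, DC), (37, BOS, Bo, 23, SF), (37, BOS, Bo, 26, DEN), (37, BOS, Bo, 37, BOS), (37, BOS, Bo, 5, ATL), (37, BOS, Bo, 7, DEN), (39, CHI, Tai, 33, NYC), (39, CHI, Tai, 39, CHI), (5, ATL, Bo, 1, SEA), (5, ATL, Bo, 12, DC), (5, ATL, Bo, 23, SF), (5, ATL, Bo, 26, DEN), (5, ATL, Bo, 37, BOS), (5, ATL, Bo, 5, ATL), (5, ATL, Bo, 7, DEN), (7, DEN, Bo, 1, SEA), (7, DEN, Bo, 12, DC), (7, DEN, Bo, 23, SF), (7, DEN, Bo, 26, DEN), (7, DEN, Bo, 37, BOS), (7, DEN, Bo, 5, ATL), (7, DEN, Bo, 7, DEN)}
Selection city ≠ city2: {(1, SEA, Bo, 12, DC), (1, SEA, Bo, 23, SF), (1, SEA, Bo, 26, DEN), (1, SEA, Bo, 37, BOS), (1, SEA, Bo, 5, ATL), (1, SEA, Bo, 7, DEN), (12, DC, Bo, 1, SEA), (12, DC, Bo, 23, SF), (12, DC, Bo, 26, DEN), (12, DC, Bo, 37, BOS), (12, DC, Bo, 5, ATL), (12, DC, Bo, 7, DEN), (23, SF, Bo, 1, SEA), (23, SF, Bo, 12, DC), (23, SF, Bo, 26, DEN), (23, SF, Bo, 37, BOS), (23, SF, Bo, 5, ATL), (23, SF, Bo, 7, DEN), (26, DEN, Bo, 1, SEA), (26, DEN, Bo, 12, DC), (26, DEN, Bo, 23, SF), (26, DEN, Bo, 37, BOS), (26, DEN, Bo, 5, ATL), (33, NYC, Tai, 39, CHI), (37, BOS, Bo, 1, SEA), (37, BOS, Bo, 12, DC), (37, BOS, Bo, 23, SF), (37, BOS, Bo, 26, DEN), (37, BOS, Bo, 5, ATL), (37, BOS, Bo, 7, DEN), (39, CHI, Tai, 33, NYC), (5, ATL, Bo, 1, SEA), (5, ATL, Bo, 12, DC), (5, ATL, Bo, 23, SF), (5, ATL, Bo, 26, DEN), (5, ATL, Bo, 37, BOS), (5, ATL, Bo, 7, DEN), (7, DEN, Bo, 1, SEA), (7, DEN, Bo, 12, DC), (7, DEN, Bo, 23, SF), (7, DEN, Bo, 37, BOS), (7, DEN, Bo, 5, ATL)}
π[sname, pid2]: project onto (sname, pid2) (33 duplicate(s) eliminated) → {(Bo, 1), (Bo, 12), (Bo, 23), (Bo, 26), (Bo, 37), (Bo, 5), (Bo, 7), (Tai, 33), (Tai, 39)}

{(Bo, 1), (Bo, 12), (Bo, 23), (Bo, 26), (Bo, 37), (Bo, 5), (Bo, 7), (Tai, 33), (Tai, 39)}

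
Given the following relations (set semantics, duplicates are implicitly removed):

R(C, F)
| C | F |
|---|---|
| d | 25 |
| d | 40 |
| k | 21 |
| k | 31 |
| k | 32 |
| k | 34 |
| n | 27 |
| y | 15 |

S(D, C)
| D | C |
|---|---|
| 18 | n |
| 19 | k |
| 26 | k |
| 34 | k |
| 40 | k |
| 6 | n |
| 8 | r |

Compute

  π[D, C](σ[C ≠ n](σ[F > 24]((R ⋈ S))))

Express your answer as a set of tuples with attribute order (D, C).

R ⋈ S (natural join on C): {(k, 21, 19), (k, 21, 26), (k, 21, 34), (k, 21, 40), (k, 31, 19), (k, 31, 26), (k, 31, 34), (k, 31, 40), (k, 32, 19), (k, 32, 26), (k, 32, 34), (k, 32, 40), (k, 34, 19), (k, 34, 26), (k, 34, 34), (k, 34, 40), (n, 27, 18), (n, 27, 6)}
σ[F > 24]: keep tuples satisfying F > 24 → {(k, 31, 19), (k, 31, 26), (k, 31, 34), (k, 31, 40), (k, 32, 19), (k, 32, 26), (k, 32, 34), (k, 32, 40), (k, 34, 19), (k, 34, 26), (k, 34, 34), (k, 34, 40), (n, 27, 18), (n, 27, 6)}
σ[C ≠ n]: keep tuples satisfying C ≠ n → {(k, 31, 19), (k, 31, 26), (k, 31, 34), (k, 31, 40), (k, 32, 19), (k, 32, 26), (k, 32, 34), (k, 32, 40), (k, 34, 19), (k, 34, 26), (k, 34, 34), (k, 34, 40)}
π_{D, C} gives {(19, k), (26, k), (34, k), (40, k)} (8 duplicate(s) eliminated).

{(19, k), (26, k), (34, k), (40, k)}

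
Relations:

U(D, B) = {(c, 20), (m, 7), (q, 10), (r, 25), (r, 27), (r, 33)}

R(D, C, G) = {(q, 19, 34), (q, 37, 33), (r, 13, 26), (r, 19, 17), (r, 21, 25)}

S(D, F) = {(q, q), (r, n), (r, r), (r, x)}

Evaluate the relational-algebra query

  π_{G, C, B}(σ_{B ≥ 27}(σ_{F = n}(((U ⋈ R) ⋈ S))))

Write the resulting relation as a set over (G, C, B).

{(17, 19, 27), (17, 19, 33), (25, 21, 27), (25, 21, 33), (26, 13, 27), (26, 13, 33)}

Joining U and R on D yields {(q, 10, 19, 34), (q, 10, 37, 33), (r, 25, 13, 26), (r, 25, 19, 17), (r, 25, 21, 25), (r, 27, 13, 26), (r, 27, 19, 17), (r, 27, 21, 25), (r, 33, 13, 26), (r, 33, 19, 17), (r, 33, 21, 25)}.
Joining (U ⋈ R) and S on D yields {(q, 10, 19, 34, q), (q, 10, 37, 33, q), (r, 25, 13, 26, n), (r, 25, 13, 26, r), (r, 25, 13, 26, x), (r, 25, 19, 17, n), (r, 25, 19, 17, r), (r, 25, 19, 17, x), (r, 25, 21, 25, n), (r, 25, 21, 25, r), (r, 25, 21, 25, x), (r, 27, 13, 26, n), (r, 27, 13, 26, r), (r, 27, 13, 26, x), (r, 27, 19, 17, n), (r, 27, 19, 17, r), (r, 27, 19, 17, x), (r, 27, 21, 25, n), (r, 27, 21, 25, r), (r, 27, 21, 25, x), (r, 33, 13, 26, n), (r, 33, 13, 26, r), (r, 33, 13, 26, x), (r, 33, 19, 17, n), (r, 33, 19, 17, r), (r, 33, 19, 17, x), (r, 33, 21, 25, n), (r, 33, 21, 25, r), (r, 33, 21, 25, x)}.
Selection F = n: {(r, 25, 13, 26, n), (r, 25, 19, 17, n), (r, 25, 21, 25, n), (r, 27, 13, 26, n), (r, 27, 19, 17, n), (r, 27, 21, 25, n), (r, 33, 13, 26, n), (r, 33, 19, 17, n), (r, 33, 21, 25, n)}
Selection B ≥ 27: {(r, 27, 13, 26, n), (r, 27, 19, 17, n), (r, 27, 21, 25, n), (r, 33, 13, 26, n), (r, 33, 19, 17, n), (r, 33, 21, 25, n)}
Keep only column(s) G, C, B: {(17, 19, 27), (17, 19, 33), (25, 21, 27), (25, 21, 33), (26, 13, 27), (26, 13, 33)}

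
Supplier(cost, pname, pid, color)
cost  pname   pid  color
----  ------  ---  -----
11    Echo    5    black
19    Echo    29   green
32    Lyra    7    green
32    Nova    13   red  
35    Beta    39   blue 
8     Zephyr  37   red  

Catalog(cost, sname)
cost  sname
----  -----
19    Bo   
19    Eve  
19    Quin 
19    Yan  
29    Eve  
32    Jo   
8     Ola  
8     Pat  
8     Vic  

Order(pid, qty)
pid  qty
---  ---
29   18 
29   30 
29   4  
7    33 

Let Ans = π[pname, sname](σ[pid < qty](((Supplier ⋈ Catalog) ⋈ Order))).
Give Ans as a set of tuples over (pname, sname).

Natural join on cost: {(19, Echo, 29, green, Bo), (19, Echo, 29, green, Eve), (19, Echo, 29, green, Quin), (19, Echo, 29, green, Yan), (32, Lyra, 7, green, Jo), (32, Nova, 13, red, Jo), (8, Zephyr, 37, red, Ola), (8, Zephyr, 37, red, Pat), (8, Zephyr, 37, red, Vic)}
Natural join on pid: {(19, Echo, 29, green, Bo, 18), (19, Echo, 29, green, Bo, 30), (19, Echo, 29, green, Bo, 4), (19, Echo, 29, green, Eve, 18), (19, Echo, 29, green, Eve, 30), (19, Echo, 29, green, Eve, 4), (19, Echo, 29, green, Quin, 18), (19, Echo, 29, green, Quin, 30), (19, Echo, 29, green, Quin, 4), (19, Echo, 29, green, Yan, 18), (19, Echo, 29, green, Yan, 30), (19, Echo, 29, green, Yan, 4), (32, Lyra, 7, green, Jo, 33)}
Apply σ_{pid < qty}; surviving tuples: {(19, Echo, 29, green, Bo, 30), (19, Echo, 29, green, Eve, 30), (19, Echo, 29, green, Quin, 30), (19, Echo, 29, green, Yan, 30), (32, Lyra, 7, green, Jo, 33)}
π_{pname, sname} gives {(Echo, Bo), (Echo, Eve), (Echo, Quin), (Echo, Yan), (Lyra, Jo)}.

{(Echo, Bo), (Echo, Eve), (Echo, Quin), (Echo, Yan), (Lyra, Jo)}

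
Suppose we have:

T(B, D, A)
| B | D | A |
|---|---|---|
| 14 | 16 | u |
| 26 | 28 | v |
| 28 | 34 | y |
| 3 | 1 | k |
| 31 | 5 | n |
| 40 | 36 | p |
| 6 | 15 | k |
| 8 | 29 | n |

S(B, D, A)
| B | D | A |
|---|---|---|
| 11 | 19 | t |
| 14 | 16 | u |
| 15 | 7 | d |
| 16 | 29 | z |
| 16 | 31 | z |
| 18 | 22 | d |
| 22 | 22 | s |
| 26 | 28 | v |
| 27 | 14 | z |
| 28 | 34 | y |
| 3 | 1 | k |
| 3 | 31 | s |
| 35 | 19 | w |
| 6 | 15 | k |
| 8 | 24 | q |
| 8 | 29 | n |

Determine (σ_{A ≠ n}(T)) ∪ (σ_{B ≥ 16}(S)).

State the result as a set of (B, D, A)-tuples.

{(14, 16, u), (16, 29, z), (16, 31, z), (18, 22, d), (22, 22, s), (26, 28, v), (27, 14, z), (28, 34, y), (3, 1, k), (35, 19, w), (40, 36, p), (6, 15, k)}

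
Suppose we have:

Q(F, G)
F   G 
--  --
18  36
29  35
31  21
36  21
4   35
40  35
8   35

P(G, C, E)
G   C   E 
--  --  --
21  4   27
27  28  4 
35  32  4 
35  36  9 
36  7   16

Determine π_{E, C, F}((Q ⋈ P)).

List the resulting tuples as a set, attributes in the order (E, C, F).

{(16, 7, 18), (27, 4, 31), (27, 4, 36), (4, 32, 29), (4, 32, 4), (4, 32, 40), (4, 32, 8), (9, 36, 29), (9, 36, 4), (9, 36, 40), (9, 36, 8)}

Joining Q and P on G yields {(18, 36, 7, 16), (29, 35, 32, 4), (29, 35, 36, 9), (31, 21, 4, 27), (36, 21, 4, 27), (4, 35, 32, 4), (4, 35, 36, 9), (40, 35, 32, 4), (40, 35, 36, 9), (8, 35, 32, 4), (8, 35, 36, 9)}.
Keep only column(s) E, C, F: {(16, 7, 18), (27, 4, 31), (27, 4, 36), (4, 32, 29), (4, 32, 4), (4, 32, 40), (4, 32, 8), (9, 36, 29), (9, 36, 4), (9, 36, 40), (9, 36, 8)}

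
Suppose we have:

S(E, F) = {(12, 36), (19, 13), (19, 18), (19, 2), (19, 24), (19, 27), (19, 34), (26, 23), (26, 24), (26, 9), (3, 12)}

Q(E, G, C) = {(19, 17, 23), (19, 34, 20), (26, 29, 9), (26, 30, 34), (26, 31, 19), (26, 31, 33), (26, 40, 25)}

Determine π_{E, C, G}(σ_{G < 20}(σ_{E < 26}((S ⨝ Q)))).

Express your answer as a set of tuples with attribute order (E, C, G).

S ⋈ Q (natural join on E): {(19, 13, 17, 23), (19, 13, 34, 20), (19, 18, 17, 23), (19, 18, 34, 20), (19, 2, 17, 23), (19, 2, 34, 20), (19, 24, 17, 23), (19, 24, 34, 20), (19, 27, 17, 23), (19, 27, 34, 20), (19, 34, 17, 23), (19, 34, 34, 20), (26, 23, 29, 9), (26, 23, 30, 34), (26, 23, 31, 19), (26, 23, 31, 33), (26, 23, 40, 25), (26, 24, 29, 9), (26, 24, 30, 34), (26, 24, 31, 19), (26, 24, 31, 33), (26, 24, 40, 25), (26, 9, 29, 9), (26, 9, 30, 34), (26, 9, 31, 19), (26, 9, 31, 33), (26, 9, 40, 25)}
Apply σ_{E < 26}; surviving tuples: {(19, 13, 17, 23), (19, 13, 34, 20), (19, 18, 17, 23), (19, 18, 34, 20), (19, 2, 17, 23), (19, 2, 34, 20), (19, 24, 17, 23), (19, 24, 34, 20), (19, 27, 17, 23), (19, 27, 34, 20), (19, 34, 17, 23), (19, 34, 34, 20)}
Apply σ_{G < 20}; surviving tuples: {(19, 13, 17, 23), (19, 18, 17, 23), (19, 2, 17, 23), (19, 24, 17, 23), (19, 27, 17, 23), (19, 34, 17, 23)}
Keep only column(s) E, C, G (5 duplicate(s) eliminated): {(19, 23, 17)}

{(19, 23, 17)}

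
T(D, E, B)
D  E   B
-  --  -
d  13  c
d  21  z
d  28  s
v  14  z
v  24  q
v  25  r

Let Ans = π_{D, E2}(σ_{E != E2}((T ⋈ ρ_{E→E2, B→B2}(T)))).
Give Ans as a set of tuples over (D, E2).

ρ[E→E2, B→B2]: schema becomes (D, E2, B2); tuples unchanged.
T ⋈ ρ_{E→E2, B→B2}(T) (natural join on D): {(d, 13, c, 13, c), (d, 13, c, 21, z), (d, 13, c, 28, s), (d, 21, z, 13, c), (d, 21, z, 21, z), (d, 21, z, 28, s), (d, 28, s, 13, c), (d, 28, s, 21, z), (d, 28, s, 28, s), (v, 14, z, 14, z), (v, 14, z, 24, q), (v, 14, z, 25, r), (v, 24, q, 14, z), (v, 24, q, 24, q), (v, 24, q, 25, r), (v, 25, r, 14, z), (v, 25, r, 24, q), (v, 25, r, 25, r)}
Apply σ_{E != E2}; surviving tuples: {(d, 13, c, 21, z), (d, 13, c, 28, s), (d, 21, z, 13, c), (d, 21, z, 28, s), (d, 28, s, 13, c), (d, 28, s, 21, z), (v, 14, z, 24, q), (v, 14, z, 25, r), (v, 24, q, 14, z), (v, 24, q, 25, r), (v, 25, r, 14, z), (v, 25, r, 24, q)}
Keep only column(s) D, E2 (6 duplicate(s) eliminated): {(d, 13), (d, 21), (d, 28), (v, 14), (v, 24), (v, 25)}

{(d, 13), (d, 21), (d, 28), (v, 14), (v, 24), (v, 25)}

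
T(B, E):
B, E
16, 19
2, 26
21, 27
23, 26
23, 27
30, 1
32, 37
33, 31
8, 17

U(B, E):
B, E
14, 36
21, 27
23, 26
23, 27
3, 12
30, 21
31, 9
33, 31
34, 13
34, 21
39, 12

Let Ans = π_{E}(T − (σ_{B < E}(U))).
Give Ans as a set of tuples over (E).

{1, 17, 19, 26, 31, 37}

Filtering on B < E leaves {(14, 36), (21, 27), (23, 26), (23, 27), (3, 12)}.
Set difference of the two operands is {(16, 19), (2, 26), (30, 1), (32, 37), (33, 31), (8, 17)}.
π[E]: project onto (E) → {1, 17, 19, 26, 31, 37}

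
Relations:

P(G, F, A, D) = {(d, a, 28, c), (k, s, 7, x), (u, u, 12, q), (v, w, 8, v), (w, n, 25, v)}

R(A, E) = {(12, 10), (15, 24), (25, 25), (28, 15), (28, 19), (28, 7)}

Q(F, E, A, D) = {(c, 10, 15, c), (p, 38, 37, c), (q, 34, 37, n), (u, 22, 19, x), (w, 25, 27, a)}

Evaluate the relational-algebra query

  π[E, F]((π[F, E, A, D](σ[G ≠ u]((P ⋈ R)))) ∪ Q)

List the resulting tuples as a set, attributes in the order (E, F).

{(10, c), (15, a), (19, a), (22, u), (25, n), (25, w), (34, q), (38, p), (7, a)}

Joining P and R on A yields {(d, a, 28, c, 15), (d, a, 28, c, 19), (d, a, 28, c, 7), (u, u, 12, q, 10), (w, n, 25, v, 25)}.
Apply σ_{G ≠ u}; surviving tuples: {(d, a, 28, c, 15), (d, a, 28, c, 19), (d, a, 28, c, 7), (w, n, 25, v, 25)}
Projecting to F, E, A, D: {(a, 15, 28, c), (a, 19, 28, c), (a, 7, 28, c), (n, 25, 25, v)}
Set union of the two operands is {(a, 15, 28, c), (a, 19, 28, c), (a, 7, 28, c), (c, 10, 15, c), (n, 25, 25, v), (p, 38, 37, c), (q, 34, 37, n), (u, 22, 19, x), (w, 25, 27, a)}.
Projecting to E, F: {(10, c), (15, a), (19, a), (22, u), (25, n), (25, w), (34, q), (38, p), (7, a)}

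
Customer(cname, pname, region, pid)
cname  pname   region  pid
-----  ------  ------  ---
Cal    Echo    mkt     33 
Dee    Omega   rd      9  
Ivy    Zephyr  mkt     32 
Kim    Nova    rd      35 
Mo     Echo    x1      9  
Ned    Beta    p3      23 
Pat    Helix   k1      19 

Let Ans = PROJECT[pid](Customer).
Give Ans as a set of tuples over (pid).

{19, 23, 32, 33, 35, 9}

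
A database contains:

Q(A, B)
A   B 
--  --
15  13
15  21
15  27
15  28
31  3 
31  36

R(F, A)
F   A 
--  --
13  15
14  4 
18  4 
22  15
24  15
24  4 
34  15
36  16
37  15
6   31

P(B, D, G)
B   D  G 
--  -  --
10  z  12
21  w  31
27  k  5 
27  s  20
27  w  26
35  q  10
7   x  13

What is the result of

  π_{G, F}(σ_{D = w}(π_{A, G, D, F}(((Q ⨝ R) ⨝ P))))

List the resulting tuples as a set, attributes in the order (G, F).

{(26, 13), (26, 22), (26, 24), (26, 34), (26, 37), (31, 13), (31, 22), (31, 24), (31, 34), (31, 37)}

Joining Q and R on A yields {(15, 13, 13), (15, 13, 22), (15, 13, 24), (15, 13, 34), (15, 13, 37), (15, 21, 13), (15, 21, 22), (15, 21, 24), (15, 21, 34), (15, 21, 37), (15, 27, 13), (15, 27, 22), (15, 27, 24), (15, 27, 34), (15, 27, 37), (15, 28, 13), (15, 28, 22), (15, 28, 24), (15, 28, 34), (15, 28, 37), (31, 3, 6), (31, 36, 6)}.
Joining (Q ⨝ R) and P on B yields {(15, 21, 13, w, 31), (15, 21, 22, w, 31), (15, 21, 24, w, 31), (15, 21, 34, w, 31), (15, 21, 37, w, 31), (15, 27, 13, k, 5), (15, 27, 13, s, 20), (15, 27, 13, w, 26), (15, 27, 22, k, 5), (15, 27, 22, s, 20), (15, 27, 22, w, 26), (15, 27, 24, k, 5), (15, 27, 24, s, 20), (15, 27, 24, w, 26), (15, 27, 34, k, 5), (15, 27, 34, s, 20), (15, 27, 34, w, 26), (15, 27, 37, k, 5), (15, 27, 37, s, 20), (15, 27, 37, w, 26)}.
π_{A, G, D, F} gives {(15, 20, s, 13), (15, 20, s, 22), (15, 20, s, 24), (15, 20, s, 34), (15, 20, s, 37), (15, 26, w, 13), (15, 26, w, 22), (15, 26, w, 24), (15, 26, w, 34), (15, 26, w, 37), (15, 31, w, 13), (15, 31, w, 22), (15, 31, w, 24), (15, 31, w, 34), (15, 31, w, 37), (15, 5, k, 13), (15, 5, k, 22), (15, 5, k, 24), (15, 5, k, 34), (15, 5, k, 37)}.
Filtering on D = w leaves {(15, 26, w, 13), (15, 26, w, 22), (15, 26, w, 24), (15, 26, w, 34), (15, 26, w, 37), (15, 31, w, 13), (15, 31, w, 22), (15, 31, w, 24), (15, 31, w, 34), (15, 31, w, 37)}.
π_{G, F} gives {(26, 13), (26, 22), (26, 24), (26, 34), (26, 37), (31, 13), (31, 22), (31, 24), (31, 34), (31, 37)}.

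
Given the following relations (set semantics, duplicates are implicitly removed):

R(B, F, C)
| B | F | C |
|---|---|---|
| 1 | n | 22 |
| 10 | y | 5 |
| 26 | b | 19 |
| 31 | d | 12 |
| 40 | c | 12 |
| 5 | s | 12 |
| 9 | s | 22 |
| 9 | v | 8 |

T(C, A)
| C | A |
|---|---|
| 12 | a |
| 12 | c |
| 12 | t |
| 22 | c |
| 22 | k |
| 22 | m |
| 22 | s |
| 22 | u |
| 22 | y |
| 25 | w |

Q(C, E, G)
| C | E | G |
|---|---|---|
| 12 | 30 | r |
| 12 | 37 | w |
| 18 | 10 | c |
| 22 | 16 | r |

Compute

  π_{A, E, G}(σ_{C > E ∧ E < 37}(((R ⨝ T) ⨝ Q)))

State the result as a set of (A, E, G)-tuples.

{(c, 16, r), (k, 16, r), (m, 16, r), (s, 16, r), (u, 16, r), (y, 16, r)}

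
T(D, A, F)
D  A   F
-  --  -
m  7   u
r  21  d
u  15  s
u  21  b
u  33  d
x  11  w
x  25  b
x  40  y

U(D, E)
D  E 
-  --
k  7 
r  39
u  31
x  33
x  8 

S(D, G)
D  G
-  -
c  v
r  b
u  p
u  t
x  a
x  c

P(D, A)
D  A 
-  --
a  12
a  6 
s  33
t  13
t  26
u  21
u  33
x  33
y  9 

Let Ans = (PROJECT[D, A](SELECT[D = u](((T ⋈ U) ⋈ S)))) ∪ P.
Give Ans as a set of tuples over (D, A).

{(a, 12), (a, 6), (s, 33), (t, 13), (t, 26), (u, 15), (u, 21), (u, 33), (x, 33), (y, 9)}

T ⋈ U (natural join on D): {(r, 21, d, 39), (u, 15, s, 31), (u, 21, b, 31), (u, 33, d, 31), (x, 11, w, 33), (x, 11, w, 8), (x, 25, b, 33), (x, 25, b, 8), (x, 40, y, 33), (x, 40, y, 8)}
(T ⋈ U) ⋈ S (natural join on D): {(r, 21, d, 39, b), (u, 15, s, 31, p), (u, 15, s, 31, t), (u, 21, b, 31, p), (u, 21, b, 31, t), (u, 33, d, 31, p), (u, 33, d, 31, t), (x, 11, w, 33, a), (x, 11, w, 33, c), (x, 11, w, 8, a), (x, 11, w, 8, c), (x, 25, b, 33, a), (x, 25, b, 33, c), (x, 25, b, 8, a), (x, 25, b, 8, c), (x, 40, y, 33, a), (x, 40, y, 33, c), (x, 40, y, 8, a), (x, 40, y, 8, c)}
Filtering on D = u leaves {(u, 15, s, 31, p), (u, 15, s, 31, t), (u, 21, b, 31, p), (u, 21, b, 31, t), (u, 33, d, 31, p), (u, 33, d, 31, t)}.
Keep only column(s) D, A (3 duplicate(s) eliminated): {(u, 15), (u, 21), (u, 33)}
Taking the union: {(a, 12), (a, 6), (s, 33), (t, 13), (t, 26), (u, 15), (u, 21), (u, 33), (x, 33), (y, 9)}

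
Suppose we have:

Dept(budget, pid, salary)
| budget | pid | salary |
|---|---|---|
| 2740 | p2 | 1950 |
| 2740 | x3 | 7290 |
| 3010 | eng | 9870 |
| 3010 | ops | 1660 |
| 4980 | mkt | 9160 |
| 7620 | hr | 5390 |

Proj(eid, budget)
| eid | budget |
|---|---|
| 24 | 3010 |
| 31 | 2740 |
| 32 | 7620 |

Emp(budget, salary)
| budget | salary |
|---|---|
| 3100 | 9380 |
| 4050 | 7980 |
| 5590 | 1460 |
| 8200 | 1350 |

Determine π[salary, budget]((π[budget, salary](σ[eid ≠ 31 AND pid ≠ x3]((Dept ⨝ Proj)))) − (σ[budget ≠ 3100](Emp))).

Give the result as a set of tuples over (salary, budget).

{(1660, 3010), (5390, 7620), (9870, 3010)}

Dept ⋈ Proj (natural join on budget): {(2740, p2, 1950, 31), (2740, x3, 7290, 31), (3010, eng, 9870, 24), (3010, ops, 1660, 24), (7620, hr, 5390, 32)}
σ[eid ≠ 31 AND pid ≠ x3]: keep tuples satisfying eid ≠ 31 AND pid ≠ x3 → {(3010, eng, 9870, 24), (3010, ops, 1660, 24), (7620, hr, 5390, 32)}
Keep only column(s) budget, salary: {(3010, 1660), (3010, 9870), (7620, 5390)}
σ[budget ≠ 3100]: keep tuples satisfying budget ≠ 3100 → {(4050, 7980), (5590, 1460), (8200, 1350)}
Difference: {(3010, 1660), (3010, 9870), (7620, 5390)} with {(4050, 7980), (5590, 1460), (8200, 1350)} → {(3010, 1660), (3010, 9870), (7620, 5390)}
Keep only column(s) salary, budget: {(1660, 3010), (5390, 7620), (9870, 3010)}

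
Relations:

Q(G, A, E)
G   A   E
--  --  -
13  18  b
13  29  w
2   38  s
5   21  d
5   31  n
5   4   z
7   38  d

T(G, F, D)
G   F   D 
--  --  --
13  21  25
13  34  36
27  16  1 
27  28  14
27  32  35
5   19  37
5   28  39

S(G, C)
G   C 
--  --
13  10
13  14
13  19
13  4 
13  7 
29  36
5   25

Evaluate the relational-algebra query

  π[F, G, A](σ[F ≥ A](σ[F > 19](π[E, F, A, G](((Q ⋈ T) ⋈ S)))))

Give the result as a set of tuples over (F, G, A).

{(21, 13, 18), (28, 5, 21), (28, 5, 4), (34, 13, 18), (34, 13, 29)}

Natural join on G: {(13, 18, b, 21, 25), (13, 18, b, 34, 36), (13, 29, w, 21, 25), (13, 29, w, 34, 36), (5, 21, d, 19, 37), (5, 21, d, 28, 39), (5, 31, n, 19, 37), (5, 31, n, 28, 39), (5, 4, z, 19, 37), (5, 4, z, 28, 39)}
Natural join on G: {(13, 18, b, 21, 25, 10), (13, 18, b, 21, 25, 14), (13, 18, b, 21, 25, 19), (13, 18, b, 21, 25, 4), (13, 18, b, 21, 25, 7), (13, 18, b, 34, 36, 10), (13, 18, b, 34, 36, 14), (13, 18, b, 34, 36, 19), (13, 18, b, 34, 36, 4), (13, 18, b, 34, 36, 7), (13, 29, w, 21, 25, 10), (13, 29, w, 21, 25, 14), (13, 29, w, 21, 25, 19), (13, 29, w, 21, 25, 4), (13, 29, w, 21, 25, 7), (13, 29, w, 34, 36, 10), (13, 29, w, 34, 36, 14), (13, 29, w, 34, 36, 19), (13, 29, w, 34, 36, 4), (13, 29, w, 34, 36, 7), (5, 21, d, 19, 37, 25), (5, 21, d, 28, 39, 25), (5, 31, n, 19, 37, 25), (5, 31, n, 28, 39, 25), (5, 4, z, 19, 37, 25), (5, 4, z, 28, 39, 25)}
Projecting to E, F, A, G (16 duplicate(s) eliminated): {(b, 21, 18, 13), (b, 34, 18, 13), (d, 19, 21, 5), (d, 28, 21, 5), (n, 19, 31, 5), (n, 28, 31, 5), (w, 21, 29, 13), (w, 34, 29, 13), (z, 19, 4, 5), (z, 28, 4, 5)}
Filtering on F > 19 leaves {(b, 21, 18, 13), (b, 34, 18, 13), (d, 28, 21, 5), (n, 28, 31, 5), (w, 21, 29, 13), (w, 34, 29, 13), (z, 28, 4, 5)}.
Filtering on F ≥ A leaves {(b, 21, 18, 13), (b, 34, 18, 13), (d, 28, 21, 5), (w, 34, 29, 13), (z, 28, 4, 5)}.
Projecting to F, G, A: {(21, 13, 18), (28, 5, 21), (28, 5, 4), (34, 13, 18), (34, 13, 29)}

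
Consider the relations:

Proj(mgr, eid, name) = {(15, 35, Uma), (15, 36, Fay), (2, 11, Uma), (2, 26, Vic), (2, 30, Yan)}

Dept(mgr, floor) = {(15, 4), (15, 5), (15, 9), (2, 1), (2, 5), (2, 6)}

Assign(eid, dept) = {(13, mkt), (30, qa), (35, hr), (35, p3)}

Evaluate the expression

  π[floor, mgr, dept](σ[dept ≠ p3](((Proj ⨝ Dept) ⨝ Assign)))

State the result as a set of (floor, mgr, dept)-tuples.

Proj ⋈ Dept (natural join on mgr): {(15, 35, Uma, 4), (15, 35, Uma, 5), (15, 35, Uma, 9), (15, 36, Fay, 4), (15, 36, Fay, 5), (15, 36, Fay, 9), (2, 11, Uma, 1), (2, 11, Uma, 5), (2, 11, Uma, 6), (2, 26, Vic, 1), (2, 26, Vic, 5), (2, 26, Vic, 6), (2, 30, Yan, 1), (2, 30, Yan, 5), (2, 30, Yan, 6)}
(Proj ⨝ Dept) ⋈ Assign (natural join on eid): {(15, 35, Uma, 4, hr), (15, 35, Uma, 4, p3), (15, 35, Uma, 5, hr), (15, 35, Uma, 5, p3), (15, 35, Uma, 9, hr), (15, 35, Uma, 9, p3), (2, 30, Yan, 1, qa), (2, 30, Yan, 5, qa), (2, 30, Yan, 6, qa)}
σ[dept ≠ p3]: keep tuples satisfying dept ≠ p3 → {(15, 35, Uma, 4, hr), (15, 35, Uma, 5, hr), (15, 35, Uma, 9, hr), (2, 30, Yan, 1, qa), (2, 30, Yan, 5, qa), (2, 30, Yan, 6, qa)}
π_{floor, mgr, dept} gives {(1, 2, qa), (4, 15, hr), (5, 15, hr), (5, 2, qa), (6, 2, qa), (9, 15, hr)}.

{(1, 2, qa), (4, 15, hr), (5, 15, hr), (5, 2, qa), (6, 2, qa), (9, 15, hr)}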